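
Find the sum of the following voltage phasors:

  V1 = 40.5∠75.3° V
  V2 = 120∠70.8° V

Step 1 — Convert each phasor to rectangular form:
  V1 = 40.5·(cos(75.3°) + j·sin(75.3°)) = 10.28 + j39.17 V
  V2 = 120·(cos(70.8°) + j·sin(70.8°)) = 39.46 + j113.3 V
Step 2 — Sum components: V_total = 49.74 + j152.5 V.
Step 3 — Convert to polar: |V_total| = 160.4 V, ∠V_total = 71.9°.

V_total = 160.4∠71.9° V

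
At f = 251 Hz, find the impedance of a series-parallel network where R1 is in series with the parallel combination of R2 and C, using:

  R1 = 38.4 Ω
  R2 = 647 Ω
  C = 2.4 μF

Step 1 — Angular frequency: ω = 2π·f = 2π·251 = 1577 rad/s.
Step 2 — Component impedances:
  R1: Z = R = 38.4 Ω
  R2: Z = R = 647 Ω
  C: Z = 1/(jωC) = -j/(ω·C) = 0 - j264.2 Ω
Step 3 — Parallel branch: R2 || C = 1/(1/R2 + 1/C) = 92.47 - j226.4 Ω.
Step 4 — Series with R1: Z_total = R1 + (R2 || C) = 130.9 - j226.4 Ω = 261.5∠-60.0° Ω.

Z = 130.9 - j226.4 Ω = 261.5∠-60.0° Ω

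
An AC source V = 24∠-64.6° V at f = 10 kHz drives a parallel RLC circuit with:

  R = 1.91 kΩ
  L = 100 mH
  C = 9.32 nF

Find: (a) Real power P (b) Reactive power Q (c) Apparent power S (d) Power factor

Step 1 — Angular frequency: ω = 2π·f = 2π·1e+04 = 6.283e+04 rad/s.
Step 2 — Component impedances:
  R: Z = R = 1910 Ω
  L: Z = jωL = j·6.283e+04·0.1 = 0 + j6283 Ω
  C: Z = 1/(jωC) = -j/(ω·C) = 0 - j1708 Ω
Step 3 — Parallel combination: 1/Z_total = 1/R + 1/L + 1/C; Z_total = 1148 - j935.2 Ω = 1481∠-39.2° Ω.
Step 4 — Source phasor: V = 24∠-64.6° V = 10.29 - j21.68 V.
Step 5 — Current: I = V / Z = 0.01463 - j0.006961 A = 0.01621∠-25.4° A.
Step 6 — Complex power: S = V·I* = 0.3016 - j0.2456 VA.
Step 7 — Real power: P = Re(S) = 0.3016 W.
Step 8 — Reactive power: Q = Im(S) = -0.2456 VAR.
Step 9 — Apparent power: |S| = 0.3889 VA.
Step 10 — Power factor: PF = P/|S| = 0.7754 (leading).

(a) P = 0.3016 W  (b) Q = -0.2456 VAR  (c) S = 0.3889 VA  (d) PF = 0.7754 (leading)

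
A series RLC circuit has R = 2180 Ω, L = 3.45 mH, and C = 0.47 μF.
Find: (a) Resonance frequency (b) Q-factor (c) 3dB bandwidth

Step 1 — Resonance: ω₀ = 1/√(LC) = 1/√(0.00345·4.7e-07) = 2.483e+04 rad/s.
Step 2 — f₀ = ω₀/(2π) = 3952 Hz.
Step 3 — Series Q: Q = ω₀L/R = 2.483e+04·0.00345/2180 = 0.0393.
Step 4 — Bandwidth: Δω = ω₀/Q = 6.319e+05 rad/s; BW = Δω/(2π) = 1.006e+05 Hz.

(a) f₀ = 3952 Hz  (b) Q = 0.0393  (c) BW = 1.006e+05 Hz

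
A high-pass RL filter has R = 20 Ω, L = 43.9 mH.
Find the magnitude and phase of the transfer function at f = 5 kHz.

Step 1 — Angular frequency: ω = 2π·5000 = 3.142e+04 rad/s.
Step 2 — Transfer function: H(jω) = jωL/(R + jωL).
Step 3 — Numerator jωL = j·1379; denominator R + jωL = 20 + j1379.
Step 4 — H = 0.9998 + j0.0145.
Step 5 — Magnitude: |H| = 0.9999 (-0.0 dB); phase: φ = 0.8°.

|H| = 0.9999 (-0.0 dB), φ = 0.8°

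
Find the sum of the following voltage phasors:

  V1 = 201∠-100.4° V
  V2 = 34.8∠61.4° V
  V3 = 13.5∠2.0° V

Step 1 — Convert each phasor to rectangular form:
  V1 = 201·(cos(-100.4°) + j·sin(-100.4°)) = -36.28 - j197.7 V
  V2 = 34.8·(cos(61.4°) + j·sin(61.4°)) = 16.66 + j30.55 V
  V3 = 13.5·(cos(2.0°) + j·sin(2.0°)) = 13.49 + j0.4711 V
Step 2 — Sum components: V_total = -6.134 - j166.7 V.
Step 3 — Convert to polar: |V_total| = 166.8 V, ∠V_total = -92.1°.

V_total = 166.8∠-92.1° V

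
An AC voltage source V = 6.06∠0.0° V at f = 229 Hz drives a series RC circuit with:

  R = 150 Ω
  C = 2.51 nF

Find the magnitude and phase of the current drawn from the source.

Step 1 — Angular frequency: ω = 2π·f = 2π·229 = 1439 rad/s.
Step 2 — Component impedances:
  R: Z = R = 150 Ω
  C: Z = 1/(jωC) = -j/(ω·C) = 0 - j2.769e+05 Ω
Step 3 — Series combination: Z_total = R + C = 150 - j2.769e+05 Ω = 2.769e+05∠-90.0° Ω.
Step 4 — Source phasor: V = 6.06∠0.0° V = 6.06 V.
Step 5 — Ohm's law: I = V / Z_total = (6.06) / (150 - j2.769e+05) = 1.186e-08 + j2.189e-05 A.
Step 6 — Convert to polar: |I| = 2.189e-05 A, ∠I = 90.0°.

I = 2.189e-05∠90.0° A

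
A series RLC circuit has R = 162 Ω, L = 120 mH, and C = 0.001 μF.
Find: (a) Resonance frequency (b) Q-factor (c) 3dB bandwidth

Step 1 — Resonance: ω₀ = 1/√(LC) = 1/√(0.12·1e-09) = 9.129e+04 rad/s.
Step 2 — f₀ = ω₀/(2π) = 1.453e+04 Hz.
Step 3 — Series Q: Q = ω₀L/R = 9.129e+04·0.12/162 = 67.62.
Step 4 — Bandwidth: Δω = ω₀/Q = 1350 rad/s; BW = Δω/(2π) = 214.9 Hz.

(a) f₀ = 1.453e+04 Hz  (b) Q = 67.62  (c) BW = 214.9 Hz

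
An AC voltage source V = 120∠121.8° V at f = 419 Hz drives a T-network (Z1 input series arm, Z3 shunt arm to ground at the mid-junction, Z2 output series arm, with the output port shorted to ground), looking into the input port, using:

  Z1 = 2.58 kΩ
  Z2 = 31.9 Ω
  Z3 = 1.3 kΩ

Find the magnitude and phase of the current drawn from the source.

Step 1 — Angular frequency: ω = 2π·f = 2π·419 = 2633 rad/s.
Step 2 — Component impedances:
  Z1: Z = R = 2580 Ω
  Z2: Z = R = 31.9 Ω
  Z3: Z = R = 1300 Ω
Step 3 — With the output port shorted to ground, the output series arm Z2 runs from the junction to ground; the shunt arm Z3 also runs from the junction to ground. They appear in parallel: Z3 || Z2 = 31.14 Ω.
Step 4 — Series with input arm Z1: Z_in = Z1 + (Z3 || Z2) = 2611 Ω = 2611∠0.0° Ω.
Step 5 — Source phasor: V = 120∠121.8° V = -63.23 + j102 V.
Step 6 — Ohm's law: I = V / Z_total = (-63.23 + j102) / (2611) = -0.02422 + j0.03906 A.
Step 7 — Convert to polar: |I| = 0.04596 A, ∠I = 121.8°.

I = 0.04596∠121.8° A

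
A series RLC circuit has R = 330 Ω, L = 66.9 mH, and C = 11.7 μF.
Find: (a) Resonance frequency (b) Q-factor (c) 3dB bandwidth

Step 1 — Resonance: ω₀ = 1/√(LC) = 1/√(0.0669·1.17e-05) = 1130 rad/s.
Step 2 — f₀ = ω₀/(2π) = 179.9 Hz.
Step 3 — Series Q: Q = ω₀L/R = 1130·0.0669/330 = 0.2291.
Step 4 — Bandwidth: Δω = ω₀/Q = 4933 rad/s; BW = Δω/(2π) = 785.1 Hz.

(a) f₀ = 179.9 Hz  (b) Q = 0.2291  (c) BW = 785.1 Hz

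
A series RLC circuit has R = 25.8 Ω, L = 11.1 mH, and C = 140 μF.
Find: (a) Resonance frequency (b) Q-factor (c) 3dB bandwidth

Step 1 — Resonance condition Im(Z)=0 gives ω₀ = 1/√(LC).
Step 2 — ω₀ = 1/√(0.0111·0.00014) = 802.2 rad/s.
Step 3 — f₀ = ω₀/(2π) = 127.7 Hz.
Step 4 — Series Q: Q = ω₀L/R = 802.2·0.0111/25.8 = 0.3451.
Step 5 — 3dB bandwidth: Δω = ω₀/Q = 2324 rad/s; BW = Δω/(2π) = 369.9 Hz.

(a) f₀ = 127.7 Hz  (b) Q = 0.3451  (c) BW = 369.9 Hz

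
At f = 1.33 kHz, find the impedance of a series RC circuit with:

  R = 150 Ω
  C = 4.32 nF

Step 1 — Angular frequency: ω = 2π·f = 2π·1330 = 8357 rad/s.
Step 2 — Component impedances:
  R: Z = R = 150 Ω
  C: Z = 1/(jωC) = -j/(ω·C) = 0 - j2.77e+04 Ω
Step 3 — Series combination: Z_total = R + C = 150 - j2.77e+04 Ω = 2.77e+04∠-89.7° Ω.

Z = 150 - j2.77e+04 Ω = 2.77e+04∠-89.7° Ω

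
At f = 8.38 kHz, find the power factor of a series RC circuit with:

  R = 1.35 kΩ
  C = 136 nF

Step 1 — Angular frequency: ω = 2π·f = 2π·8380 = 5.265e+04 rad/s.
Step 2 — Component impedances:
  R: Z = R = 1350 Ω
  C: Z = 1/(jωC) = -j/(ω·C) = 0 - j139.6 Ω
Step 3 — Series combination: Z_total = R + C = 1350 - j139.6 Ω = 1357∠-5.9° Ω.
Step 4 — Power factor: PF = cos(φ) = Re(Z)/|Z| = 1350/1357.2 = 0.9947.
Step 5 — Type: Im(Z) = -139.6 ⇒ leading (phase φ = -5.9°).

PF = 0.9947 (leading, φ = -5.9°)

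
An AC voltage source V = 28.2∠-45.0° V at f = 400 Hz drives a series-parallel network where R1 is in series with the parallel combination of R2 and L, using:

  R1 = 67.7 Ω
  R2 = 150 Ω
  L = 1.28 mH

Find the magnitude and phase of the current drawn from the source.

Step 1 — Angular frequency: ω = 2π·f = 2π·400 = 2513 rad/s.
Step 2 — Component impedances:
  R1: Z = R = 67.7 Ω
  R2: Z = R = 150 Ω
  L: Z = jωL = j·2513·0.00128 = 0 + j3.217 Ω
Step 3 — Parallel branch: R2 || L = 1/(1/R2 + 1/L) = 0.06896 + j3.216 Ω.
Step 4 — Series with R1: Z_total = R1 + (R2 || L) = 67.77 + j3.216 Ω = 67.85∠2.7° Ω.
Step 5 — Source phasor: V = 28.2∠-45.0° V = 19.94 - j19.94 V.
Step 6 — Ohm's law: I = V / Z_total = (19.94 - j19.94) / (67.77 + j3.216) = 0.2797 - j0.3075 A.
Step 7 — Convert to polar: |I| = 0.4157 A, ∠I = -47.7°.

I = 0.4157∠-47.7° A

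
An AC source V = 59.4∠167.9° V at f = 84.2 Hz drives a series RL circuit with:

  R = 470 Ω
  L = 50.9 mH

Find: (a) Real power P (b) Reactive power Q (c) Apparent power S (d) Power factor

Step 1 — Angular frequency: ω = 2π·f = 2π·84.2 = 529 rad/s.
Step 2 — Component impedances:
  R: Z = R = 470 Ω
  L: Z = jωL = j·529·0.0509 = 0 + j26.93 Ω
Step 3 — Series combination: Z_total = R + L = 470 + j26.93 Ω = 470.8∠3.3° Ω.
Step 4 — Source phasor: V = 59.4∠167.9° V = -58.08 + j12.45 V.
Step 5 — Current: I = V / Z = -0.1217 + j0.03346 A = 0.1262∠164.6° A.
Step 6 — Complex power: S = V·I* = 7.483 + j0.4287 VA.
Step 7 — Real power: P = Re(S) = 7.483 W.
Step 8 — Reactive power: Q = Im(S) = 0.4287 VAR.
Step 9 — Apparent power: |S| = 7.495 VA.
Step 10 — Power factor: PF = P/|S| = 0.9984 (lagging).

(a) P = 7.483 W  (b) Q = 0.4287 VAR  (c) S = 7.495 VA  (d) PF = 0.9984 (lagging)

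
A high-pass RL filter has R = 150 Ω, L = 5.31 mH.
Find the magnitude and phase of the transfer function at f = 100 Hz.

Step 1 — Angular frequency: ω = 2π·100 = 628.3 rad/s.
Step 2 — Transfer function: H(jω) = jωL/(R + jωL).
Step 3 — Numerator jωL = j·3.336; denominator R + jωL = 150 + j3.336.
Step 4 — H = 0.0004945 + j0.02223.
Step 5 — Magnitude: |H| = 0.02224 (-33.1 dB); phase: φ = 88.7°.

|H| = 0.02224 (-33.1 dB), φ = 88.7°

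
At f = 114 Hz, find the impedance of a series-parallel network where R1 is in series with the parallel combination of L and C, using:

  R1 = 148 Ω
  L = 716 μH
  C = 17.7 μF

Step 1 — Angular frequency: ω = 2π·f = 2π·114 = 716.3 rad/s.
Step 2 — Component impedances:
  R1: Z = R = 148 Ω
  L: Z = jωL = j·716.3·0.000716 = 0 + j0.5129 Ω
  C: Z = 1/(jωC) = -j/(ω·C) = 0 - j78.88 Ω
Step 3 — Parallel branch: L || C = 1/(1/L + 1/C) = 0 + j0.5162 Ω.
Step 4 — Series with R1: Z_total = R1 + (L || C) = 148 + j0.5162 Ω = 148∠0.2° Ω.

Z = 148 + j0.5162 Ω = 148∠0.2° Ω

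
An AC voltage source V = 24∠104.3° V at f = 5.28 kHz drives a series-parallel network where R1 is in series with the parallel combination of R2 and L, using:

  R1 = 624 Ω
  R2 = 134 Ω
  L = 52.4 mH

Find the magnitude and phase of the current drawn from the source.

Step 1 — Angular frequency: ω = 2π·f = 2π·5280 = 3.318e+04 rad/s.
Step 2 — Component impedances:
  R1: Z = R = 624 Ω
  R2: Z = R = 134 Ω
  L: Z = jωL = j·3.318e+04·0.0524 = 0 + j1738 Ω
Step 3 — Parallel branch: R2 || L = 1/(1/R2 + 1/L) = 133.2 + j10.27 Ω.
Step 4 — Series with R1: Z_total = R1 + (R2 || L) = 757.2 + j10.27 Ω = 757.3∠0.8° Ω.
Step 5 — Source phasor: V = 24∠104.3° V = -5.928 + j23.26 V.
Step 6 — Ohm's law: I = V / Z_total = (-5.928 + j23.26) / (757.2 + j10.27) = -0.007411 + j0.03081 A.
Step 7 — Convert to polar: |I| = 0.03169 A, ∠I = 103.5°.

I = 0.03169∠103.5° A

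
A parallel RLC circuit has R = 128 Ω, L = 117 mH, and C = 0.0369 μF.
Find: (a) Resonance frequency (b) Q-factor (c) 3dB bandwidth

Step 1 — Resonance: ω₀ = 1/√(LC) = 1/√(0.117·3.69e-08) = 1.522e+04 rad/s.
Step 2 — f₀ = ω₀/(2π) = 2422 Hz.
Step 3 — Parallel Q: Q = R/(ω₀L) = 128/(1.522e+04·0.117) = 0.07188.
Step 4 — Bandwidth: Δω = ω₀/Q = 2.117e+05 rad/s; BW = Δω/(2π) = 3.37e+04 Hz.

(a) f₀ = 2422 Hz  (b) Q = 0.07188  (c) BW = 3.37e+04 Hz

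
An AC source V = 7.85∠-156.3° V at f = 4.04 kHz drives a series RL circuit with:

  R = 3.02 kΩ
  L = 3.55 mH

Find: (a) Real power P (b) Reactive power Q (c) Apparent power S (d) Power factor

Step 1 — Angular frequency: ω = 2π·f = 2π·4040 = 2.538e+04 rad/s.
Step 2 — Component impedances:
  R: Z = R = 3020 Ω
  L: Z = jωL = j·2.538e+04·0.00355 = 0 + j90.11 Ω
Step 3 — Series combination: Z_total = R + L = 3020 + j90.11 Ω = 3021∠1.7° Ω.
Step 4 — Source phasor: V = 7.85∠-156.3° V = -7.188 - j3.155 V.
Step 5 — Current: I = V / Z = -0.002409 - j0.0009729 A = 0.002598∠-158.0° A.
Step 6 — Complex power: S = V·I* = 0.02039 + j0.0006083 VA.
Step 7 — Real power: P = Re(S) = 0.02039 W.
Step 8 — Reactive power: Q = Im(S) = 0.0006083 VAR.
Step 9 — Apparent power: |S| = 0.0204 VA.
Step 10 — Power factor: PF = P/|S| = 0.9996 (lagging).

(a) P = 0.02039 W  (b) Q = 0.0006083 VAR  (c) S = 0.0204 VA  (d) PF = 0.9996 (lagging)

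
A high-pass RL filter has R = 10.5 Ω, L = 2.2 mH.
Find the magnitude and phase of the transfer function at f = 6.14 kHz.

Step 1 — Angular frequency: ω = 2π·6140 = 3.858e+04 rad/s.
Step 2 — Transfer function: H(jω) = jωL/(R + jωL).
Step 3 — Numerator jωL = j·84.87; denominator R + jωL = 10.5 + j84.87.
Step 4 — H = 0.9849 + j0.1218.
Step 5 — Magnitude: |H| = 0.9924 (-0.1 dB); phase: φ = 7.1°.

|H| = 0.9924 (-0.1 dB), φ = 7.1°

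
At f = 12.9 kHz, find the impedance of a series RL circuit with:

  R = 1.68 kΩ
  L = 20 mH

Step 1 — Angular frequency: ω = 2π·f = 2π·1.29e+04 = 8.105e+04 rad/s.
Step 2 — Component impedances:
  R: Z = R = 1680 Ω
  L: Z = jωL = j·8.105e+04·0.02 = 0 + j1621 Ω
Step 3 — Series combination: Z_total = R + L = 1680 + j1621 Ω = 2335∠44.0° Ω.

Z = 1680 + j1621 Ω = 2335∠44.0° Ω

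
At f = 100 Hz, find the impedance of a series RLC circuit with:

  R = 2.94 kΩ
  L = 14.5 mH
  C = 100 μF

Step 1 — Angular frequency: ω = 2π·f = 2π·100 = 628.3 rad/s.
Step 2 — Component impedances:
  R: Z = R = 2940 Ω
  L: Z = jωL = j·628.3·0.0145 = 0 + j9.111 Ω
  C: Z = 1/(jωC) = -j/(ω·C) = 0 - j15.92 Ω
Step 3 — Series combination: Z_total = R + L + C = 2940 - j6.805 Ω = 2940∠-0.1° Ω.

Z = 2940 - j6.805 Ω = 2940∠-0.1° Ω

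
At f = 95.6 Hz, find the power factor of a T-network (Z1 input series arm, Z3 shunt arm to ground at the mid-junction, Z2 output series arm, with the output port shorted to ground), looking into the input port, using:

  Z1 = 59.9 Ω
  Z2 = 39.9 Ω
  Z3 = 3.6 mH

Step 1 — Angular frequency: ω = 2π·f = 2π·95.6 = 600.7 rad/s.
Step 2 — Component impedances:
  Z1: Z = R = 59.9 Ω
  Z2: Z = R = 39.9 Ω
  Z3: Z = jωL = j·600.7·0.0036 = 0 + j2.162 Ω
Step 3 — With the output port shorted to ground, the output series arm Z2 runs from the junction to ground; the shunt arm Z3 also runs from the junction to ground. They appear in parallel: Z3 || Z2 = 0.1169 + j2.156 Ω.
Step 4 — Series with input arm Z1: Z_in = Z1 + (Z3 || Z2) = 60.02 + j2.156 Ω = 60.06∠2.1° Ω.
Step 5 — Power factor: PF = cos(φ) = Re(Z)/|Z| = 60.017/60.056 = 0.9994.
Step 6 — Type: Im(Z) = 2.156 ⇒ lagging (phase φ = 2.1°).

PF = 0.9994 (lagging, φ = 2.1°)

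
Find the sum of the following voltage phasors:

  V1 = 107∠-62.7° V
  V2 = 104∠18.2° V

Step 1 — Convert each phasor to rectangular form:
  V1 = 107·(cos(-62.7°) + j·sin(-62.7°)) = 49.08 - j95.08 V
  V2 = 104·(cos(18.2°) + j·sin(18.2°)) = 98.8 + j32.48 V
Step 2 — Sum components: V_total = 147.9 - j62.6 V.
Step 3 — Convert to polar: |V_total| = 160.6 V, ∠V_total = -22.9°.

V_total = 160.6∠-22.9° V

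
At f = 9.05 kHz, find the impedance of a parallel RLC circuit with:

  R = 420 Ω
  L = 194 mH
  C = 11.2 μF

Step 1 — Angular frequency: ω = 2π·f = 2π·9050 = 5.686e+04 rad/s.
Step 2 — Component impedances:
  R: Z = R = 420 Ω
  L: Z = jωL = j·5.686e+04·0.194 = 0 + j1.103e+04 Ω
  C: Z = 1/(jωC) = -j/(ω·C) = 0 - j1.57 Ω
Step 3 — Parallel combination: 1/Z_total = 1/R + 1/L + 1/C; Z_total = 0.005872 - j1.57 Ω = 1.57∠-89.8° Ω.

Z = 0.005872 - j1.57 Ω = 1.57∠-89.8° Ω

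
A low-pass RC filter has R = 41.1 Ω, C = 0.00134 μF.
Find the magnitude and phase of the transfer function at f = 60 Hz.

Step 1 — Angular frequency: ω = 2π·60 = 377 rad/s.
Step 2 — Transfer function: H(jω) = 1/(1 + jωRC).
Step 3 — Denominator: 1 + jωRC = 1 + j·377·41.1·1.34e-09 = 1 + j2.076e-05.
Step 4 — H = 1 - j2.076e-05.
Step 5 — Magnitude: |H| = 1 (-0.0 dB); phase: φ = -0.0°.

|H| = 1 (-0.0 dB), φ = -0.0°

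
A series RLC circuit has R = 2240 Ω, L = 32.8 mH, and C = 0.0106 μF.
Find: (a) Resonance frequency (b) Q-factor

Step 1 — Resonance condition Im(Z)=0 gives ω₀ = 1/√(LC).
Step 2 — ω₀ = 1/√(0.0328·1.06e-08) = 5.363e+04 rad/s.
Step 3 — f₀ = ω₀/(2π) = 8536 Hz.
Step 4 — Series Q: Q = ω₀L/R = 5.363e+04·0.0328/2240 = 0.7853.

(a) f₀ = 8536 Hz  (b) Q = 0.7853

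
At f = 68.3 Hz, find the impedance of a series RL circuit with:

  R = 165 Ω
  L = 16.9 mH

Step 1 — Angular frequency: ω = 2π·f = 2π·68.3 = 429.1 rad/s.
Step 2 — Component impedances:
  R: Z = R = 165 Ω
  L: Z = jωL = j·429.1·0.0169 = 0 + j7.252 Ω
Step 3 — Series combination: Z_total = R + L = 165 + j7.252 Ω = 165.2∠2.5° Ω.

Z = 165 + j7.252 Ω = 165.2∠2.5° Ω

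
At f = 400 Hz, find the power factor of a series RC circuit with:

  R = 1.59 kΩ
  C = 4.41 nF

Step 1 — Angular frequency: ω = 2π·f = 2π·400 = 2513 rad/s.
Step 2 — Component impedances:
  R: Z = R = 1590 Ω
  C: Z = 1/(jωC) = -j/(ω·C) = 0 - j9.022e+04 Ω
Step 3 — Series combination: Z_total = R + C = 1590 - j9.022e+04 Ω = 9.024e+04∠-89.0° Ω.
Step 4 — Power factor: PF = cos(φ) = Re(Z)/|Z| = 1590/9.024e+04 = 0.01762.
Step 5 — Type: Im(Z) = -9.022e+04 ⇒ leading (phase φ = -89.0°).

PF = 0.01762 (leading, φ = -89.0°)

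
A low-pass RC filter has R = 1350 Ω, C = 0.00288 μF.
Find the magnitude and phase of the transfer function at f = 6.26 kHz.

Step 1 — Angular frequency: ω = 2π·6260 = 3.933e+04 rad/s.
Step 2 — Transfer function: H(jω) = 1/(1 + jωRC).
Step 3 — Denominator: 1 + jωRC = 1 + j·3.933e+04·1350·2.88e-09 = 1 + j0.1529.
Step 4 — H = 0.9771 - j0.1494.
Step 5 — Magnitude: |H| = 0.9885 (-0.1 dB); phase: φ = -8.7°.

|H| = 0.9885 (-0.1 dB), φ = -8.7°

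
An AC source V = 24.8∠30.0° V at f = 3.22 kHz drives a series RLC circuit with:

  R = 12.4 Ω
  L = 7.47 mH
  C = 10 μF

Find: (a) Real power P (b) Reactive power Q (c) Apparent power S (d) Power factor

Step 1 — Angular frequency: ω = 2π·f = 2π·3220 = 2.023e+04 rad/s.
Step 2 — Component impedances:
  R: Z = R = 12.4 Ω
  L: Z = jωL = j·2.023e+04·0.00747 = 0 + j151.1 Ω
  C: Z = 1/(jωC) = -j/(ω·C) = 0 - j4.943 Ω
Step 3 — Series combination: Z_total = R + L + C = 12.4 + j146.2 Ω = 146.7∠85.2° Ω.
Step 4 — Source phasor: V = 24.8∠30.0° V = 21.48 + j12.4 V.
Step 5 — Current: I = V / Z = 0.09659 - j0.1387 A = 0.169∠-55.2° A.
Step 6 — Complex power: S = V·I* = 0.3543 + j4.177 VA.
Step 7 — Real power: P = Re(S) = 0.3543 W.
Step 8 — Reactive power: Q = Im(S) = 4.177 VAR.
Step 9 — Apparent power: |S| = 4.192 VA.
Step 10 — Power factor: PF = P/|S| = 0.08452 (lagging).

(a) P = 0.3543 W  (b) Q = 4.177 VAR  (c) S = 4.192 VA  (d) PF = 0.08452 (lagging)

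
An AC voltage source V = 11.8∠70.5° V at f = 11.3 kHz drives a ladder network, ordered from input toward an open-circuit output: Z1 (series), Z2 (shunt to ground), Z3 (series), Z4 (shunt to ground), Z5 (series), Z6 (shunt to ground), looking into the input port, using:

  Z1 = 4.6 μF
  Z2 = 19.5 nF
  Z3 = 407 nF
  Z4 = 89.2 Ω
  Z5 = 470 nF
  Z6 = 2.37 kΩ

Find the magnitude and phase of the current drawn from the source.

Step 1 — Angular frequency: ω = 2π·f = 2π·1.13e+04 = 7.1e+04 rad/s.
Step 2 — Component impedances:
  Z1: Z = 1/(jωC) = -j/(ω·C) = 0 - j3.062 Ω
  Z2: Z = 1/(jωC) = -j/(ω·C) = 0 - j722.3 Ω
  Z3: Z = 1/(jωC) = -j/(ω·C) = 0 - j34.61 Ω
  Z4: Z = R = 89.2 Ω
  Z5: Z = 1/(jωC) = -j/(ω·C) = 0 - j29.97 Ω
  Z6: Z = R = 2370 Ω
Step 3 — Ladder network (open output): work backward from the far end, alternating series and parallel combinations. Z_in = 77.28 - j44.9 Ω = 89.37∠-30.2° Ω.
Step 4 — Source phasor: V = 11.8∠70.5° V = 3.939 + j11.12 V.
Step 5 — Ohm's law: I = V / Z_total = (3.939 + j11.12) / (77.28 - j44.9) = -0.02441 + j0.1298 A.
Step 6 — Convert to polar: |I| = 0.132 A, ∠I = 100.7°.

I = 0.132∠100.7° A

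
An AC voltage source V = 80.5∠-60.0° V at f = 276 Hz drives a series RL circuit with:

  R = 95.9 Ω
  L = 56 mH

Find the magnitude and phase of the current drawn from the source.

Step 1 — Angular frequency: ω = 2π·f = 2π·276 = 1734 rad/s.
Step 2 — Component impedances:
  R: Z = R = 95.9 Ω
  L: Z = jωL = j·1734·0.056 = 0 + j97.11 Ω
Step 3 — Series combination: Z_total = R + L = 95.9 + j97.11 Ω = 136.5∠45.4° Ω.
Step 4 — Source phasor: V = 80.5∠-60.0° V = 40.25 - j69.72 V.
Step 5 — Ohm's law: I = V / Z_total = (40.25 - j69.72) / (95.9 + j97.11) = -0.1562 - j0.5687 A.
Step 6 — Convert to polar: |I| = 0.5898 A, ∠I = -105.4°.

I = 0.5898∠-105.4° A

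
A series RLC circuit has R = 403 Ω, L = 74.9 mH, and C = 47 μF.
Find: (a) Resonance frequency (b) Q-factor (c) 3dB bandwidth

Step 1 — Resonance: ω₀ = 1/√(LC) = 1/√(0.0749·4.7e-05) = 533 rad/s.
Step 2 — f₀ = ω₀/(2π) = 84.83 Hz.
Step 3 — Series Q: Q = ω₀L/R = 533·0.0749/403 = 0.09906.
Step 4 — Bandwidth: Δω = ω₀/Q = 5381 rad/s; BW = Δω/(2π) = 856.3 Hz.

(a) f₀ = 84.83 Hz  (b) Q = 0.09906  (c) BW = 856.3 Hz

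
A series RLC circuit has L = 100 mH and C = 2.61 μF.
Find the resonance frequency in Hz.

Step 1 — Resonance condition Im(Z)=0 gives ω₀ = 1/√(LC).
Step 2 — ω₀ = 1/√(0.1·2.61e-06) = 1957 rad/s.
Step 3 — f₀ = ω₀/(2π) = 311.5 Hz.

f₀ = 311.5 Hz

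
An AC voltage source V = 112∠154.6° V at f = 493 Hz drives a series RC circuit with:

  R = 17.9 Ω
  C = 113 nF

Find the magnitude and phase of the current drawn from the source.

Step 1 — Angular frequency: ω = 2π·f = 2π·493 = 3098 rad/s.
Step 2 — Component impedances:
  R: Z = R = 17.9 Ω
  C: Z = 1/(jωC) = -j/(ω·C) = 0 - j2857 Ω
Step 3 — Series combination: Z_total = R + C = 17.9 - j2857 Ω = 2857∠-89.6° Ω.
Step 4 — Source phasor: V = 112∠154.6° V = -101.2 + j48.04 V.
Step 5 — Ohm's law: I = V / Z_total = (-101.2 + j48.04) / (17.9 - j2857) = -0.01704 - j0.03531 A.
Step 6 — Convert to polar: |I| = 0.0392 A, ∠I = -115.8°.

I = 0.0392∠-115.8° A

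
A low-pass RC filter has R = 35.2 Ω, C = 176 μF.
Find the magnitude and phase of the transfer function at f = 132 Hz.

Step 1 — Angular frequency: ω = 2π·132 = 829.4 rad/s.
Step 2 — Transfer function: H(jω) = 1/(1 + jωRC).
Step 3 — Denominator: 1 + jωRC = 1 + j·829.4·35.2·0.000176 = 1 + j5.138.
Step 4 — H = 0.0365 - j0.1875.
Step 5 — Magnitude: |H| = 0.191 (-14.4 dB); phase: φ = -79.0°.

|H| = 0.191 (-14.4 dB), φ = -79.0°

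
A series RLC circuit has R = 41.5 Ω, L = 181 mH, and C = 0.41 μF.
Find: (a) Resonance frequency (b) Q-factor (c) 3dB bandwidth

Step 1 — Resonance: ω₀ = 1/√(LC) = 1/√(0.181·4.1e-07) = 3671 rad/s.
Step 2 — f₀ = ω₀/(2π) = 584.2 Hz.
Step 3 — Series Q: Q = ω₀L/R = 3671·0.181/41.5 = 16.01.
Step 4 — Bandwidth: Δω = ω₀/Q = 229.3 rad/s; BW = Δω/(2π) = 36.49 Hz.

(a) f₀ = 584.2 Hz  (b) Q = 16.01  (c) BW = 36.49 Hz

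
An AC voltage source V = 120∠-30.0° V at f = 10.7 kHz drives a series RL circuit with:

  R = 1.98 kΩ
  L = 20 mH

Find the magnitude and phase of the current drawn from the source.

Step 1 — Angular frequency: ω = 2π·f = 2π·1.07e+04 = 6.723e+04 rad/s.
Step 2 — Component impedances:
  R: Z = R = 1980 Ω
  L: Z = jωL = j·6.723e+04·0.02 = 0 + j1345 Ω
Step 3 — Series combination: Z_total = R + L = 1980 + j1345 Ω = 2393∠34.2° Ω.
Step 4 — Source phasor: V = 120∠-30.0° V = 103.9 - j60 V.
Step 5 — Ohm's law: I = V / Z_total = (103.9 - j60) / (1980 + j1345) = 0.02184 - j0.04513 A.
Step 6 — Convert to polar: |I| = 0.05014 A, ∠I = -64.2°.

I = 0.05014∠-64.2° A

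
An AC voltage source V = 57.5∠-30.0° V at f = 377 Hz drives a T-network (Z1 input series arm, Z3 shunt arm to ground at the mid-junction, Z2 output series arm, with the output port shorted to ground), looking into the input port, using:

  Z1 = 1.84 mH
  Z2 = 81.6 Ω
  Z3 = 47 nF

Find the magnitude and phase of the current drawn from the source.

Step 1 — Angular frequency: ω = 2π·f = 2π·377 = 2369 rad/s.
Step 2 — Component impedances:
  Z1: Z = jωL = j·2369·0.00184 = 0 + j4.359 Ω
  Z2: Z = R = 81.6 Ω
  Z3: Z = 1/(jωC) = -j/(ω·C) = 0 - j8982 Ω
Step 3 — With the output port shorted to ground, the output series arm Z2 runs from the junction to ground; the shunt arm Z3 also runs from the junction to ground. They appear in parallel: Z3 || Z2 = 81.59 - j0.7412 Ω.
Step 4 — Series with input arm Z1: Z_in = Z1 + (Z3 || Z2) = 81.59 + j3.617 Ω = 81.67∠2.5° Ω.
Step 5 — Source phasor: V = 57.5∠-30.0° V = 49.8 - j28.75 V.
Step 6 — Ohm's law: I = V / Z_total = (49.8 - j28.75) / (81.59 + j3.617) = 0.5935 - j0.3787 A.
Step 7 — Convert to polar: |I| = 0.704 A, ∠I = -32.5°.

I = 0.704∠-32.5° A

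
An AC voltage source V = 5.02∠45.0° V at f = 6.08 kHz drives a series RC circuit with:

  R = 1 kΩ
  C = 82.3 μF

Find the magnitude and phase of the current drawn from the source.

Step 1 — Angular frequency: ω = 2π·f = 2π·6080 = 3.82e+04 rad/s.
Step 2 — Component impedances:
  R: Z = R = 1000 Ω
  C: Z = 1/(jωC) = -j/(ω·C) = 0 - j0.3181 Ω
Step 3 — Series combination: Z_total = R + C = 1000 - j0.3181 Ω = 1000∠-0.0° Ω.
Step 4 — Source phasor: V = 5.02∠45.0° V = 3.55 + j3.55 V.
Step 5 — Ohm's law: I = V / Z_total = (3.55 + j3.55) / (1000 - j0.3181) = 0.003549 + j0.003551 A.
Step 6 — Convert to polar: |I| = 0.00502 A, ∠I = 45.0°.

I = 0.00502∠45.0° A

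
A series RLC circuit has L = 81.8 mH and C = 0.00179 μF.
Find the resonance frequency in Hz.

Step 1 — Resonance condition Im(Z)=0 gives ω₀ = 1/√(LC).
Step 2 — ω₀ = 1/√(0.0818·1.79e-09) = 8.264e+04 rad/s.
Step 3 — f₀ = ω₀/(2π) = 1.315e+04 Hz.

f₀ = 1.315e+04 Hz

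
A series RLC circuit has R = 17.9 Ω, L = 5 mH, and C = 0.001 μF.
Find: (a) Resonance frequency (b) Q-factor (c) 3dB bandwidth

Step 1 — Resonance: ω₀ = 1/√(LC) = 1/√(0.005·1e-09) = 4.472e+05 rad/s.
Step 2 — f₀ = ω₀/(2π) = 7.118e+04 Hz.
Step 3 — Series Q: Q = ω₀L/R = 4.472e+05·0.005/17.9 = 124.9.
Step 4 — Bandwidth: Δω = ω₀/Q = 3580 rad/s; BW = Δω/(2π) = 569.8 Hz.

(a) f₀ = 7.118e+04 Hz  (b) Q = 124.9  (c) BW = 569.8 Hz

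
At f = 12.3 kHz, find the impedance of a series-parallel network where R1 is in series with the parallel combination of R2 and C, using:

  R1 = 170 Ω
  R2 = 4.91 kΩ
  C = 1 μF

Step 1 — Angular frequency: ω = 2π·f = 2π·1.23e+04 = 7.728e+04 rad/s.
Step 2 — Component impedances:
  R1: Z = R = 170 Ω
  R2: Z = R = 4910 Ω
  C: Z = 1/(jωC) = -j/(ω·C) = 0 - j12.94 Ω
Step 3 — Parallel branch: R2 || C = 1/(1/R2 + 1/C) = 0.0341 - j12.94 Ω.
Step 4 — Series with R1: Z_total = R1 + (R2 || C) = 170 - j12.94 Ω = 170.5∠-4.4° Ω.

Z = 170 - j12.94 Ω = 170.5∠-4.4° Ω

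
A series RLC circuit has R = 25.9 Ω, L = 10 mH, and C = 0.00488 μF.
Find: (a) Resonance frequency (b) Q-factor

Step 1 — Resonance condition Im(Z)=0 gives ω₀ = 1/√(LC).
Step 2 — ω₀ = 1/√(0.01·4.88e-09) = 1.431e+05 rad/s.
Step 3 — f₀ = ω₀/(2π) = 2.278e+04 Hz.
Step 4 — Series Q: Q = ω₀L/R = 1.431e+05·0.01/25.9 = 55.27.

(a) f₀ = 2.278e+04 Hz  (b) Q = 55.27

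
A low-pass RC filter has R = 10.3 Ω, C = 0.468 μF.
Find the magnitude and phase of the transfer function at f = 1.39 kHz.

Step 1 — Angular frequency: ω = 2π·1390 = 8734 rad/s.
Step 2 — Transfer function: H(jω) = 1/(1 + jωRC).
Step 3 — Denominator: 1 + jωRC = 1 + j·8734·10.3·4.68e-07 = 1 + j0.0421.
Step 4 — H = 0.9982 - j0.04203.
Step 5 — Magnitude: |H| = 0.9991 (-0.0 dB); phase: φ = -2.4°.

|H| = 0.9991 (-0.0 dB), φ = -2.4°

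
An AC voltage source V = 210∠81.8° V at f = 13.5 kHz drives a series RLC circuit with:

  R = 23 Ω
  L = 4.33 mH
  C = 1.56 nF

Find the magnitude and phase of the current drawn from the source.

Step 1 — Angular frequency: ω = 2π·f = 2π·1.35e+04 = 8.482e+04 rad/s.
Step 2 — Component impedances:
  R: Z = R = 23 Ω
  L: Z = jωL = j·8.482e+04·0.00433 = 0 + j367.3 Ω
  C: Z = 1/(jωC) = -j/(ω·C) = 0 - j7557 Ω
Step 3 — Series combination: Z_total = R + L + C = 23 - j7190 Ω = 7190∠-89.8° Ω.
Step 4 — Source phasor: V = 210∠81.8° V = 29.95 + j207.9 V.
Step 5 — Ohm's law: I = V / Z_total = (29.95 + j207.9) / (23 - j7190) = -0.0289 + j0.004258 A.
Step 6 — Convert to polar: |I| = 0.02921 A, ∠I = 171.6°.

I = 0.02921∠171.6° A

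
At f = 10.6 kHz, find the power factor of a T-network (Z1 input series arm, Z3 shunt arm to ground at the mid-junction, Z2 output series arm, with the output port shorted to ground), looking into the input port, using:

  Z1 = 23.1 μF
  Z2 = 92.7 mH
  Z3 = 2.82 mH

Step 1 — Angular frequency: ω = 2π·f = 2π·1.06e+04 = 6.66e+04 rad/s.
Step 2 — Component impedances:
  Z1: Z = 1/(jωC) = -j/(ω·C) = 0 - j0.65 Ω
  Z2: Z = jωL = j·6.66e+04·0.0927 = 0 + j6174 Ω
  Z3: Z = jωL = j·6.66e+04·0.00282 = 0 + j187.8 Ω
Step 3 — With the output port shorted to ground, the output series arm Z2 runs from the junction to ground; the shunt arm Z3 also runs from the junction to ground. They appear in parallel: Z3 || Z2 = 0 + j182.3 Ω.
Step 4 — Series with input arm Z1: Z_in = Z1 + (Z3 || Z2) = 0 + j181.6 Ω = 181.6∠90.0° Ω.
Step 5 — Power factor: PF = cos(φ) = Re(Z)/|Z| = 0/181.6 = 0.
Step 6 — Type: Im(Z) = 181.6 ⇒ lagging (phase φ = 90.0°).

PF = 0 (lagging, φ = 90.0°)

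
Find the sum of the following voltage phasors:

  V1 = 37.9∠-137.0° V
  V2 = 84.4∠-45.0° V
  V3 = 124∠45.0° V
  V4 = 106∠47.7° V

Step 1 — Convert each phasor to rectangular form:
  V1 = 37.9·(cos(-137.0°) + j·sin(-137.0°)) = -27.72 - j25.85 V
  V2 = 84.4·(cos(-45.0°) + j·sin(-45.0°)) = 59.68 - j59.68 V
  V3 = 124·(cos(45.0°) + j·sin(45.0°)) = 87.68 + j87.68 V
  V4 = 106·(cos(47.7°) + j·sin(47.7°)) = 71.34 + j78.4 V
Step 2 — Sum components: V_total = 191 + j80.55 V.
Step 3 — Convert to polar: |V_total| = 207.3 V, ∠V_total = 22.9°.

V_total = 207.3∠22.9° V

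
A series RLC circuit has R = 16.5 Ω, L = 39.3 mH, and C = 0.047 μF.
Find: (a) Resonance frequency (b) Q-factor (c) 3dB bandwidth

Step 1 — Resonance: ω₀ = 1/√(LC) = 1/√(0.0393·4.7e-08) = 2.327e+04 rad/s.
Step 2 — f₀ = ω₀/(2π) = 3703 Hz.
Step 3 — Series Q: Q = ω₀L/R = 2.327e+04·0.0393/16.5 = 55.42.
Step 4 — Bandwidth: Δω = ω₀/Q = 419.8 rad/s; BW = Δω/(2π) = 66.82 Hz.

(a) f₀ = 3703 Hz  (b) Q = 55.42  (c) BW = 66.82 Hz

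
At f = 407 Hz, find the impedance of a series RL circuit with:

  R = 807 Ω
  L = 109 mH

Step 1 — Angular frequency: ω = 2π·f = 2π·407 = 2557 rad/s.
Step 2 — Component impedances:
  R: Z = R = 807 Ω
  L: Z = jωL = j·2557·0.109 = 0 + j278.7 Ω
Step 3 — Series combination: Z_total = R + L = 807 + j278.7 Ω = 853.8∠19.1° Ω.

Z = 807 + j278.7 Ω = 853.8∠19.1° Ω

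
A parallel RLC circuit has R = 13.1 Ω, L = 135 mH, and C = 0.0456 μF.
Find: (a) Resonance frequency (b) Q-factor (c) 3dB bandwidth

Step 1 — Resonance: ω₀ = 1/√(LC) = 1/√(0.135·4.56e-08) = 1.275e+04 rad/s.
Step 2 — f₀ = ω₀/(2π) = 2028 Hz.
Step 3 — Parallel Q: Q = R/(ω₀L) = 13.1/(1.275e+04·0.135) = 0.007614.
Step 4 — Bandwidth: Δω = ω₀/Q = 1.674e+06 rad/s; BW = Δω/(2π) = 2.664e+05 Hz.

(a) f₀ = 2028 Hz  (b) Q = 0.007614  (c) BW = 2.664e+05 Hz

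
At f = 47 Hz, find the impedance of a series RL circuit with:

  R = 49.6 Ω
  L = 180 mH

Step 1 — Angular frequency: ω = 2π·f = 2π·47 = 295.3 rad/s.
Step 2 — Component impedances:
  R: Z = R = 49.6 Ω
  L: Z = jωL = j·295.3·0.18 = 0 + j53.16 Ω
Step 3 — Series combination: Z_total = R + L = 49.6 + j53.16 Ω = 72.7∠47.0° Ω.

Z = 49.6 + j53.16 Ω = 72.7∠47.0° Ω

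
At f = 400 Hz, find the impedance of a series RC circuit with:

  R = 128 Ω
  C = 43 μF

Step 1 — Angular frequency: ω = 2π·f = 2π·400 = 2513 rad/s.
Step 2 — Component impedances:
  R: Z = R = 128 Ω
  C: Z = 1/(jωC) = -j/(ω·C) = 0 - j9.253 Ω
Step 3 — Series combination: Z_total = R + C = 128 - j9.253 Ω = 128.3∠-4.1° Ω.

Z = 128 - j9.253 Ω = 128.3∠-4.1° Ω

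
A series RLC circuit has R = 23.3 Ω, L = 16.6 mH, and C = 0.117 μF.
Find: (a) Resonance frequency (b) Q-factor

Step 1 — Resonance condition Im(Z)=0 gives ω₀ = 1/√(LC).
Step 2 — ω₀ = 1/√(0.0166·1.17e-07) = 2.269e+04 rad/s.
Step 3 — f₀ = ω₀/(2π) = 3611 Hz.
Step 4 — Series Q: Q = ω₀L/R = 2.269e+04·0.0166/23.3 = 16.17.

(a) f₀ = 3611 Hz  (b) Q = 16.17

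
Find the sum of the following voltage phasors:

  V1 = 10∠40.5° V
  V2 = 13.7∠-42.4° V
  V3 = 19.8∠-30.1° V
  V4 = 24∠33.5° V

Step 1 — Convert each phasor to rectangular form:
  V1 = 10·(cos(40.5°) + j·sin(40.5°)) = 7.604 + j6.494 V
  V2 = 13.7·(cos(-42.4°) + j·sin(-42.4°)) = 10.12 - j9.238 V
  V3 = 19.8·(cos(-30.1°) + j·sin(-30.1°)) = 17.13 - j9.93 V
  V4 = 24·(cos(33.5°) + j·sin(33.5°)) = 20.01 + j13.25 V
Step 2 — Sum components: V_total = 54.86 + j0.5731 V.
Step 3 — Convert to polar: |V_total| = 54.87 V, ∠V_total = 0.6°.

V_total = 54.87∠0.6° V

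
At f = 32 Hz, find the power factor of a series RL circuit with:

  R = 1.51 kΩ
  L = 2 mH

Step 1 — Angular frequency: ω = 2π·f = 2π·32 = 201.1 rad/s.
Step 2 — Component impedances:
  R: Z = R = 1510 Ω
  L: Z = jωL = j·201.1·0.002 = 0 + j0.4021 Ω
Step 3 — Series combination: Z_total = R + L = 1510 + j0.4021 Ω = 1510∠0.0° Ω.
Step 4 — Power factor: PF = cos(φ) = Re(Z)/|Z| = 1510/1510 = 1.
Step 5 — Type: Im(Z) = 0.4021 ⇒ lagging (phase φ = 0.0°).

PF = 1 (lagging, φ = 0.0°)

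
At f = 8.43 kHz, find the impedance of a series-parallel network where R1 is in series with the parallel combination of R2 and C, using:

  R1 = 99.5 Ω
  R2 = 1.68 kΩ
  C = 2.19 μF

Step 1 — Angular frequency: ω = 2π·f = 2π·8430 = 5.297e+04 rad/s.
Step 2 — Component impedances:
  R1: Z = R = 99.5 Ω
  R2: Z = R = 1680 Ω
  C: Z = 1/(jωC) = -j/(ω·C) = 0 - j8.621 Ω
Step 3 — Parallel branch: R2 || C = 1/(1/R2 + 1/C) = 0.04424 - j8.621 Ω.
Step 4 — Series with R1: Z_total = R1 + (R2 || C) = 99.54 - j8.621 Ω = 99.92∠-4.9° Ω.

Z = 99.54 - j8.621 Ω = 99.92∠-4.9° Ω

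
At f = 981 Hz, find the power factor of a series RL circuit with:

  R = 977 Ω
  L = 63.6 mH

Step 1 — Angular frequency: ω = 2π·f = 2π·981 = 6164 rad/s.
Step 2 — Component impedances:
  R: Z = R = 977 Ω
  L: Z = jωL = j·6164·0.0636 = 0 + j392 Ω
Step 3 — Series combination: Z_total = R + L = 977 + j392 Ω = 1053∠21.9° Ω.
Step 4 — Power factor: PF = cos(φ) = Re(Z)/|Z| = 977/1052.7 = 0.9281.
Step 5 — Type: Im(Z) = 392 ⇒ lagging (phase φ = 21.9°).

PF = 0.9281 (lagging, φ = 21.9°)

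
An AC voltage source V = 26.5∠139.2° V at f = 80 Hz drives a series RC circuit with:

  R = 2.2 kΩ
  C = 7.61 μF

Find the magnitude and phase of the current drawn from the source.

Step 1 — Angular frequency: ω = 2π·f = 2π·80 = 502.7 rad/s.
Step 2 — Component impedances:
  R: Z = R = 2200 Ω
  C: Z = 1/(jωC) = -j/(ω·C) = 0 - j261.4 Ω
Step 3 — Series combination: Z_total = R + C = 2200 - j261.4 Ω = 2215∠-6.8° Ω.
Step 4 — Source phasor: V = 26.5∠139.2° V = -20.06 + j17.32 V.
Step 5 — Ohm's law: I = V / Z_total = (-20.06 + j17.32) / (2200 - j261.4) = -0.009914 + j0.006693 A.
Step 6 — Convert to polar: |I| = 0.01196 A, ∠I = 146.0°.

I = 0.01196∠146.0° A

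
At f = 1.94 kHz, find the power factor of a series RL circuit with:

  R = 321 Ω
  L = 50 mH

Step 1 — Angular frequency: ω = 2π·f = 2π·1940 = 1.219e+04 rad/s.
Step 2 — Component impedances:
  R: Z = R = 321 Ω
  L: Z = jωL = j·1.219e+04·0.05 = 0 + j609.5 Ω
Step 3 — Series combination: Z_total = R + L = 321 + j609.5 Ω = 688.8∠62.2° Ω.
Step 4 — Power factor: PF = cos(φ) = Re(Z)/|Z| = 321/688.8 = 0.466.
Step 5 — Type: Im(Z) = 609.5 ⇒ lagging (phase φ = 62.2°).

PF = 0.466 (lagging, φ = 62.2°)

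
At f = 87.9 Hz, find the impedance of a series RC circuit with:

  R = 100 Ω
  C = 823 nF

Step 1 — Angular frequency: ω = 2π·f = 2π·87.9 = 552.3 rad/s.
Step 2 — Component impedances:
  R: Z = R = 100 Ω
  C: Z = 1/(jωC) = -j/(ω·C) = 0 - j2200 Ω
Step 3 — Series combination: Z_total = R + C = 100 - j2200 Ω = 2202∠-87.4° Ω.

Z = 100 - j2200 Ω = 2202∠-87.4° Ω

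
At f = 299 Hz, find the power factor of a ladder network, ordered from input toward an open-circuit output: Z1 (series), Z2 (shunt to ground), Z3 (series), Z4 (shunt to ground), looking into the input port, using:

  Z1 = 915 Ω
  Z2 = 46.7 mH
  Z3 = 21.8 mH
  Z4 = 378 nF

Step 1 — Angular frequency: ω = 2π·f = 2π·299 = 1879 rad/s.
Step 2 — Component impedances:
  Z1: Z = R = 915 Ω
  Z2: Z = jωL = j·1879·0.0467 = 0 + j87.73 Ω
  Z3: Z = jωL = j·1879·0.0218 = 0 + j40.96 Ω
  Z4: Z = 1/(jωC) = -j/(ω·C) = 0 - j1408 Ω
Step 3 — Ladder network (open output): work backward from the far end, alternating series and parallel combinations. Z_in = 915 + j93.75 Ω = 919.8∠5.9° Ω.
Step 4 — Power factor: PF = cos(φ) = Re(Z)/|Z| = 915/919.8 = 0.9948.
Step 5 — Type: Im(Z) = 93.75 ⇒ lagging (phase φ = 5.9°).

PF = 0.9948 (lagging, φ = 5.9°)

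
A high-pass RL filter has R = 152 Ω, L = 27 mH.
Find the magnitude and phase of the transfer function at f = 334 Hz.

Step 1 — Angular frequency: ω = 2π·334 = 2099 rad/s.
Step 2 — Transfer function: H(jω) = jωL/(R + jωL).
Step 3 — Numerator jωL = j·56.66; denominator R + jωL = 152 + j56.66.
Step 4 — H = 0.122 + j0.3273.
Step 5 — Magnitude: |H| = 0.3493 (-9.1 dB); phase: φ = 69.6°.

|H| = 0.3493 (-9.1 dB), φ = 69.6°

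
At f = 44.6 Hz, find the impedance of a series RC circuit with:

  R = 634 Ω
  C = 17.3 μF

Step 1 — Angular frequency: ω = 2π·f = 2π·44.6 = 280.2 rad/s.
Step 2 — Component impedances:
  R: Z = R = 634 Ω
  C: Z = 1/(jωC) = -j/(ω·C) = 0 - j206.3 Ω
Step 3 — Series combination: Z_total = R + C = 634 - j206.3 Ω = 666.7∠-18.0° Ω.

Z = 634 - j206.3 Ω = 666.7∠-18.0° Ω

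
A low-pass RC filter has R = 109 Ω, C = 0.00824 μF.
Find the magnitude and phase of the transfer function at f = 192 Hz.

Step 1 — Angular frequency: ω = 2π·192 = 1206 rad/s.
Step 2 — Transfer function: H(jω) = 1/(1 + jωRC).
Step 3 — Denominator: 1 + jωRC = 1 + j·1206·109·8.24e-09 = 1 + j0.001084.
Step 4 — H = 1 - j0.001084.
Step 5 — Magnitude: |H| = 1 (-0.0 dB); phase: φ = -0.1°.

|H| = 1 (-0.0 dB), φ = -0.1°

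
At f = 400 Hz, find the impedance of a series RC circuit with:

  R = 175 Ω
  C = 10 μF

Step 1 — Angular frequency: ω = 2π·f = 2π·400 = 2513 rad/s.
Step 2 — Component impedances:
  R: Z = R = 175 Ω
  C: Z = 1/(jωC) = -j/(ω·C) = 0 - j39.79 Ω
Step 3 — Series combination: Z_total = R + C = 175 - j39.79 Ω = 179.5∠-12.8° Ω.

Z = 175 - j39.79 Ω = 179.5∠-12.8° Ω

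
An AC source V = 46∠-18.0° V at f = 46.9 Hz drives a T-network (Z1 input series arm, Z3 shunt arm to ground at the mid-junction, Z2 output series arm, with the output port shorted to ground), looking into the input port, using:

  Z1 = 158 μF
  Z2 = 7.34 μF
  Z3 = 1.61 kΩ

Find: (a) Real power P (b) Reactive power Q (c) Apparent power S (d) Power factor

Step 1 — Angular frequency: ω = 2π·f = 2π·46.9 = 294.7 rad/s.
Step 2 — Component impedances:
  Z1: Z = 1/(jωC) = -j/(ω·C) = 0 - j21.48 Ω
  Z2: Z = 1/(jωC) = -j/(ω·C) = 0 - j462.3 Ω
  Z3: Z = R = 1610 Ω
Step 3 — With the output port shorted to ground, the output series arm Z2 runs from the junction to ground; the shunt arm Z3 also runs from the junction to ground. They appear in parallel: Z3 || Z2 = 122.6 - j427.1 Ω.
Step 4 — Series with input arm Z1: Z_in = Z1 + (Z3 || Z2) = 122.6 - j448.6 Ω = 465.1∠-74.7° Ω.
Step 5 — Source phasor: V = 46∠-18.0° V = 43.75 - j14.21 V.
Step 6 — Current: I = V / Z = 0.05429 + j0.08268 A = 0.09891∠56.7° A.
Step 7 — Complex power: S = V·I* = 1.2 - j4.389 VA.
Step 8 — Real power: P = Re(S) = 1.2 W.
Step 9 — Reactive power: Q = Im(S) = -4.389 VAR.
Step 10 — Apparent power: |S| = 4.55 VA.
Step 11 — Power factor: PF = P/|S| = 0.2637 (leading).

(a) P = 1.2 W  (b) Q = -4.389 VAR  (c) S = 4.55 VA  (d) PF = 0.2637 (leading)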